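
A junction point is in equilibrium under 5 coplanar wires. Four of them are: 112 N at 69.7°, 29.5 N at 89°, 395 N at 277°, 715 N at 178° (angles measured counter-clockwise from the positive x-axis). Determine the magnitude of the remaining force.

Sum the known components: ΣF_x = -627.1 N, ΣF_y = -232.6 N.
For equilibrium the remaining force must supply (−ΣF_x, −ΣF_y) = (627.1, 232.6) N.
Magnitude = √((627.1)² + (232.6)²) = 668.8 N; direction = atan2(232.6, 627.1) = 20.3°.

F ≈ 669 N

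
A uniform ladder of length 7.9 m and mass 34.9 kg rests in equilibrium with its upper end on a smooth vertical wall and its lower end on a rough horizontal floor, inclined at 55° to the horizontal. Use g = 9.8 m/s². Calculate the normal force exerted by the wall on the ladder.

N_wall ≈ 120 N

Torques about the foot: N_wall · 7.9 sin 55° = 34.9×9.8×3.95 cos 55° → N_wall = 119.74 N.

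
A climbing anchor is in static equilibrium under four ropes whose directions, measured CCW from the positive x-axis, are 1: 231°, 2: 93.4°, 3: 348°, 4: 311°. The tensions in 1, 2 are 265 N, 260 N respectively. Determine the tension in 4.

Resolve: ΣF_x = 265 cos 231° + 260 cos 93.4° + T_3 cos 348° + T_4 cos 311° = 0.
        ΣF_y = 265 sin 231° + 260 sin 93.4° + T_3 sin 348° + T_4 sin 311° = 0.
The known terms sum to (-182.2, 53.6) N, so 0.9781 T_3 + 0.6561 T_4 = 182.2 and -0.2079 T_3 − 0.7547 T_4 = -53.6.
Solving simultaneously: T_3 = 170 N, T_4 = 24.17 N.

T_4 ≈ 24.2 N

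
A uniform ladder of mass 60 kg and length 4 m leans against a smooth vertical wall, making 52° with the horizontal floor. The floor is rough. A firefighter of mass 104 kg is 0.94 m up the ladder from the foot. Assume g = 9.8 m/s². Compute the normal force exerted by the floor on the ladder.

ΣF_y = 0: N_floor = 60×9.8 + 104×9.8 = 1607.2 N.

N_floor ≈ 1610 N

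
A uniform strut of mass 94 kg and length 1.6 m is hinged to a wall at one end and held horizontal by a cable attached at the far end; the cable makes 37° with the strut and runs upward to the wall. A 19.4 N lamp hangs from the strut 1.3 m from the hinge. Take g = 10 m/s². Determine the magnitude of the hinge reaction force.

|H| ≈ 800 N

Take torques about the hinge: T sin 37° · 1.6 = 94×10×0.8 + 19.4×1.3 = 777.22 N·m.
So T = 777.22 / (0.6018 × 1.6) = 807.16 N.
ΣF_x = 0: H_x = T cos 37° = 644.63 N.
ΣF_y = 0: H_y = (94×10 + 19.4) − T sin 37° = 959.4 − 485.76 = 473.64 N.
|H| = √(H_x² + H_y²) = √((644.63)² + (473.64)²) = 799.92 N.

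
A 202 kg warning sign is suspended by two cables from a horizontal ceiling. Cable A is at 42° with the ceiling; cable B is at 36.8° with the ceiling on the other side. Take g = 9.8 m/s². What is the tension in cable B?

Weight W = 202 × 9.8 = 1980 N acts straight down.
Horizontal: T_A cos 42° = T_B cos 36.8°  →  T_A = 1.077 T_B.
Vertical: T_A sin 42° + T_B sin 36.8° = 1980.
Substituting the horizontal relation into the vertical equation gives 1.32 T_B = 1980, so T_B = 1500 N.

T_B ≈ 1500 N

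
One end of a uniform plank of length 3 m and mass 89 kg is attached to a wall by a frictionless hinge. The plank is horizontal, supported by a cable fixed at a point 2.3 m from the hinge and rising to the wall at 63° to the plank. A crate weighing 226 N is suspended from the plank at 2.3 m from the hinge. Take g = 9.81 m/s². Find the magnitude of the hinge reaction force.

Take torques about the hinge: T sin 63° · 2.3 = 89×9.81×1.5 + 226×2.3 = 1829.4 N·m.
So T = 1829.4 / (0.8910 × 2.3) = 892.71 N.
ΣF_x = 0: H_x = T cos 63° = 405.28 N.
ΣF_y = 0: H_y = (89×9.81 + 226) − T sin 63° = 1099.1 − 795.41 = 303.68 N.
|H| = √(H_x² + H_y²) = √((405.28)² + (303.68)²) = 506.43 N.

|H| ≈ 506 N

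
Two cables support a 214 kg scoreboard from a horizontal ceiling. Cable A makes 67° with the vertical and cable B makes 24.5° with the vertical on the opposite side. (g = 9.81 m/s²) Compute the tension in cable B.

T_B ≈ 1930 N

Angles from the horizontal: cable A is 90° − 67° = 23°, cable B is 90° − 24.5° = 65.5°.
Weight W = 214 × 9.81 = 2099 N acts straight down.
Horizontal: T_A cos 23° = T_B cos 65.5°  →  T_A = 0.4505 T_B.
Vertical: T_A sin 23° + T_B sin 65.5° = 2099.
Substituting the horizontal relation into the vertical equation gives 1.086 T_B = 2099, so T_B = 1933 N.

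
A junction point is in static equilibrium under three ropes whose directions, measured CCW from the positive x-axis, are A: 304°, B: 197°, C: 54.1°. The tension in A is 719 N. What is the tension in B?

T_B ≈ 1120 N

Resolve: ΣF_x = 719 cos 304° + T_B cos 197° + T_C cos 54.1° = 0.
        ΣF_y = 719 sin 304° + T_B sin 197° + T_C sin 54.1° = 0.
The known terms sum to (402.1, -596.1) N, so -0.9563 T_B + 0.5864 T_C = -402.1 and -0.2924 T_B + 0.8100 T_C = 596.1.
Solving simultaneously: T_B = 1119 N, T_C = 1140 N.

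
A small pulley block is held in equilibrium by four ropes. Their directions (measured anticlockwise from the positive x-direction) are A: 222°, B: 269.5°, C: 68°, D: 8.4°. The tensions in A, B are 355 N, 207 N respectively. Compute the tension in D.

T_D ≈ 92.5 N

Resolve: ΣF_x = 355 cos 222° + 207 cos 269.5° + T_C cos 68° + T_D cos 8.4° = 0.
        ΣF_y = 355 sin 222° + 207 sin 269.5° + T_C sin 68° + T_D sin 8.4° = 0.
The known terms sum to (-265.6, -444.5) N, so 0.3746 T_C + 0.9893 T_D = 265.6 and 0.9272 T_C + 0.1461 T_D = 444.5.
Solving simultaneously: T_C = 464.9 N, T_D = 92.47 N.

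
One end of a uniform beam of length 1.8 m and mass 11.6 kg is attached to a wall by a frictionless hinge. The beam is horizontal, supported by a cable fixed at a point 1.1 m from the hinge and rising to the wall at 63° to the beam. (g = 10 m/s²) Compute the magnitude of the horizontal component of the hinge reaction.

Take torques about the hinge: T sin 63° · 1.1 = 11.6×10×0.9 = 104.4 N·m.
So T = 104.4 / (0.8910 × 1.1) = 106.52 N.
ΣF_x = 0: H_x = T cos 63° = 48.359 N.

H_x ≈ 48.4 N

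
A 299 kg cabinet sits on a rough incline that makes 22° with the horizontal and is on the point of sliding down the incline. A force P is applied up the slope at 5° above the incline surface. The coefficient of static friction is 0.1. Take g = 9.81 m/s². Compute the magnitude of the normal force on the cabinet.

N ≈ 2650 N

On the verge of sliding down the incline, friction equals μN and acts up the slope.
Perpendicular: N + P sin 5° = W cos 22° = 2720 N.
Along incline: P cos 5° + μN = W sin 22° with W sin 22° = 1099 N.
Solving the pair for P and N: P = 837.3 N, N = 2647 N (and f = μN = 264.7 N).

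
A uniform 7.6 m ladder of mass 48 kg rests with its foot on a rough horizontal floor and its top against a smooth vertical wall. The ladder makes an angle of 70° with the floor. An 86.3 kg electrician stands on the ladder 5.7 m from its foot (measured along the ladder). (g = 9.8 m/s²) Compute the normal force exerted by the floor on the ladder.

N_floor ≈ 1320 N

ΣF_y = 0: N_floor = 48×9.8 + 86.3×9.8 = 1316.1 N.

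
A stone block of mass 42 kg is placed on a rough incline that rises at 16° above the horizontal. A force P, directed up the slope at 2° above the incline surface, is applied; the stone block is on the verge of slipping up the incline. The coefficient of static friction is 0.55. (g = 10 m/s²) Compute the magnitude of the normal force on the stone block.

N ≈ 392 N

On the verge of sliding up the incline, friction equals μN and acts down the slope.
Perpendicular: N + P sin 2° = W cos 16° = 403.7 N.
Along incline: P cos 2° = W sin 16° + μN  with W sin 16° = 115.8 N.
Solving the pair for P and N: P = 331.7 N, N = 392.2 N (and f = μN = 215.7 N).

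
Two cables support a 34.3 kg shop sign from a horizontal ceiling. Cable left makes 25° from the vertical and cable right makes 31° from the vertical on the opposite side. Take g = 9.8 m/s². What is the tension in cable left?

T_left ≈ 209 N

Angles from the horizontal: cable left is 90° − 25° = 65°, cable right is 90° − 31° = 59°.
Weight W = 34.3 × 9.8 = 336.1 N acts straight down.
Horizontal: T_left cos 65° = T_right cos 59°  →  T_right = 0.8206 T_left.
Vertical: T_left sin 65° + T_right sin 59° = 336.1.
Substituting the horizontal relation into the vertical equation gives 1.61 T_left = 336.1, so T_left = 208.8 N.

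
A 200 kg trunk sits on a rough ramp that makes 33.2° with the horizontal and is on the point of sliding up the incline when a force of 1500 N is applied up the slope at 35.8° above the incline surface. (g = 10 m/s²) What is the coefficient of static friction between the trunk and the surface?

On the verge of sliding up the incline, friction is at its maximum μN and acts down the slope.
Perpendicular to incline: N = W cos 33.2° − P sin 35.8° = 1674 − 877.4 = 796.1 N.
Along incline: P cos 35.8° − μN = W sin 33.2° → μ = −(W sin 33.2° − P cos 35.8°) / N = 0.1526.

μ ≈ 0.153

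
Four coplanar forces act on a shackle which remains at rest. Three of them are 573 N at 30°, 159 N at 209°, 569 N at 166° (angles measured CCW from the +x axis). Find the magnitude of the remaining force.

F ≈ 398 N

Sum the known components: ΣF_x = -194.9 N, ΣF_y = 347.1 N.
For equilibrium the remaining force must supply (−ΣF_x, −ΣF_y) = (194.9, -347.1) N.
Magnitude = √((194.9)² + (-347.1)²) = 398.1 N; direction = atan2(-347.1, 194.9) = 299.3°.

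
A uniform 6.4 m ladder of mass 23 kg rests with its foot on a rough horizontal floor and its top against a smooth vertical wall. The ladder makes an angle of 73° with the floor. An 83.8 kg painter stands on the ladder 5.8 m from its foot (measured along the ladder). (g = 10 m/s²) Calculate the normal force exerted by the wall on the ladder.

Torques about the foot: N_wall · 6.4 sin 73° = 23×10×3.2 cos 73° + 83.8×10×5.8 cos 73° → N_wall = 267.34 N.

N_wall ≈ 267 N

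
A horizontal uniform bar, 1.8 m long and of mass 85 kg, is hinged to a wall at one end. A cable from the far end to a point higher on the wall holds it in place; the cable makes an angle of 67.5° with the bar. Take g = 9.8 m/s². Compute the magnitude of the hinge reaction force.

Take torques about the hinge: T sin 67.5° · 1.8 = 85×9.8×0.9 = 749.7 N·m.
So T = 749.7 / (0.9239 × 1.8) = 450.82 N.
ΣF_x = 0: H_x = T cos 67.5° = 172.52 N.
ΣF_y = 0: H_y = (85×9.8) − T sin 67.5° = 833 − 416.5 = 416.5 N.
|H| = √(H_x² + H_y²) = √((172.52)² + (416.5)²) = 450.82 N.

|H| ≈ 451 N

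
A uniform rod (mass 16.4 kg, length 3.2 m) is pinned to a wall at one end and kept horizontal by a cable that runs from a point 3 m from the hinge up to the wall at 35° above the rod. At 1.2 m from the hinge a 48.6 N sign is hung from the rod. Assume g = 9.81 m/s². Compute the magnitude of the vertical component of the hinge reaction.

Take torques about the hinge: T sin 35° · 3 = 16.4×9.81×1.6 + 48.6×1.2 = 315.73 N·m.
So T = 315.73 / (0.5736 × 3) = 183.49 N.
ΣF_y = 0: H_y = (16.4×9.81 + 48.6) − T sin 35° = 209.48 − 105.24 = 104.24 N.

|H_y| ≈ 104 N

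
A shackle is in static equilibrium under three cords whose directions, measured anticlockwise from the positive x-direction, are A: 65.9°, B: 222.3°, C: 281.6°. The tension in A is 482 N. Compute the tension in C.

Resolve: ΣF_x = 482 cos 65.9° + T_B cos 222.3° + T_C cos 281.6° = 0.
        ΣF_y = 482 sin 65.9° + T_B sin 222.3° + T_C sin 281.6° = 0.
The known terms sum to (196.8, 440) N, so -0.7396 T_B + 0.2011 T_C = -196.8 and -0.6730 T_B − 0.9796 T_C = -440.
Solving simultaneously: T_B = 327.1 N, T_C = 224.4 N.

T_C ≈ 224 N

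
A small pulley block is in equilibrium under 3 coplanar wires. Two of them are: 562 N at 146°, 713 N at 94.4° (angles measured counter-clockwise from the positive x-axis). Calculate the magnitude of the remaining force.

Sum the known components: ΣF_x = -520.6 N, ΣF_y = 1025 N.
For equilibrium the remaining force must supply (−ΣF_x, −ΣF_y) = (520.6, -1025) N.
Magnitude = √((520.6)² + (-1025)²) = 1150 N; direction = atan2(-1025, 520.6) = 296.9°.

F ≈ 1150 N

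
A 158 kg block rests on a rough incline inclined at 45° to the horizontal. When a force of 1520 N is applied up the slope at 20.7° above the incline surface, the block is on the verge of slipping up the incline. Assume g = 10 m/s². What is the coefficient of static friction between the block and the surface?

On the verge of sliding up the incline, friction is at its maximum μN and acts down the slope.
Perpendicular to incline: N = W cos 45° − P sin 20.7° = 1117 − 537.3 = 579.9 N.
Along incline: P cos 20.7° − μN = W sin 45° → μ = −(W sin 45° − P cos 20.7°) / N = 0.5253.

μ ≈ 0.525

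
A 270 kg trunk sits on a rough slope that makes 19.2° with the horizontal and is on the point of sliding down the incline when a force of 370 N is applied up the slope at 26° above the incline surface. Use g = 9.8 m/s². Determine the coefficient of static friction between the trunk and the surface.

μ ≈ 0.230

On the verge of sliding down the incline, friction is at its maximum μN and acts up the slope.
Perpendicular to incline: N = W cos 19.2° − P sin 26° = 2499 − 162.2 = 2337 N.
Along incline: P cos 26° + μN = W sin 19.2° → μ = (W sin 19.2° − P cos 26°) / N = 0.2301.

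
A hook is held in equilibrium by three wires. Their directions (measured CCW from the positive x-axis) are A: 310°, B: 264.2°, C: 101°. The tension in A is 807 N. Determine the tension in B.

Resolve: ΣF_x = 807 cos 310° + T_B cos 264.2° + T_C cos 101° = 0.
        ΣF_y = 807 sin 310° + T_B sin 264.2° + T_C sin 101° = 0.
The known terms sum to (518.7, -618.2) N, so -0.1011 T_B − 0.1908 T_C = -518.7 and -0.9949 T_B + 0.9816 T_C = 618.2.
Solving simultaneously: T_B = 1354 N, T_C = 2002 N.

T_B ≈ 1350 N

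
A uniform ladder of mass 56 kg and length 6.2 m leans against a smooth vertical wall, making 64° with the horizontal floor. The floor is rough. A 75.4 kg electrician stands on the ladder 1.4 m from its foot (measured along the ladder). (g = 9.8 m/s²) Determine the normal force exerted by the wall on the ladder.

N_wall ≈ 215 N

Torques about the foot: N_wall · 6.2 sin 64° = 56×9.8×3.1 cos 64° + 75.4×9.8×1.4 cos 64° → N_wall = 215.21 N.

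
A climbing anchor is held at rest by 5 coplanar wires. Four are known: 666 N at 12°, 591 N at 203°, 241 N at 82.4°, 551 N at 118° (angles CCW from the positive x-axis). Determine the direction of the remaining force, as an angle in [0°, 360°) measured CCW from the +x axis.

Sum the known components: ΣF_x = -119.4 N, ΣF_y = 632.9 N.
For equilibrium the remaining force must supply (−ΣF_x, −ΣF_y) = (119.4, -632.9) N.
Magnitude = √((119.4)² + (-632.9)²) = 644.1 N; direction = atan2(-632.9, 119.4) = 280.7°.

θ ≈ 281°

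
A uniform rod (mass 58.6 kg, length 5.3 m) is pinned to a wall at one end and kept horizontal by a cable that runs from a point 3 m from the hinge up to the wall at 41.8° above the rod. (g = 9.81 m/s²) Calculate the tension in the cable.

Take torques about the hinge: T sin 41.8° · 3 = 58.6×9.81×2.65 = 1523.4 N·m.
So T = 1523.4 / (0.6665 × 3) = 761.85 N.

T ≈ 762 N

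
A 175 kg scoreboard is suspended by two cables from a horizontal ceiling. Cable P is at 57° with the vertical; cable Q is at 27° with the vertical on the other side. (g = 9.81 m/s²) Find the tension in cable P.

Angles from the horizontal: cable P is 90° − 57° = 33°, cable Q is 90° − 27° = 63°.
Weight W = 175 × 9.81 = 1717 N acts straight down.
Horizontal: T_P cos 33° = T_Q cos 63°  →  T_Q = 1.847 T_P.
Vertical: T_P sin 33° + T_Q sin 63° = 1717.
Substituting the horizontal relation into the vertical equation gives 2.191 T_P = 1717, so T_P = 783.7 N.

T_P ≈ 784 N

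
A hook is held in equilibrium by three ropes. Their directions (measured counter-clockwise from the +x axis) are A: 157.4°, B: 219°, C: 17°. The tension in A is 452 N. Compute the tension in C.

T_C ≈ 1060 N

Resolve: ΣF_x = 452 cos 157.4° + T_B cos 219° + T_C cos 17° = 0.
        ΣF_y = 452 sin 157.4° + T_B sin 219° + T_C sin 17° = 0.
The known terms sum to (-417.3, 173.7) N, so -0.7771 T_B + 0.9563 T_C = 417.3 and -0.6293 T_B + 0.2924 T_C = -173.7.
Solving simultaneously: T_B = 769.1 N, T_C = 1061 N.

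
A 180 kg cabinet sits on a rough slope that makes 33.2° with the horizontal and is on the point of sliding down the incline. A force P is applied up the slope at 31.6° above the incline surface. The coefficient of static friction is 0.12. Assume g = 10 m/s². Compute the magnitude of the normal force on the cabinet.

On the verge of sliding down the incline, friction equals μN and acts up the slope.
Perpendicular: N + P sin 31.6° = W cos 33.2° = 1506 N.
Along incline: P cos 31.6° + μN = W sin 33.2° with W sin 33.2° = 985.6 N.
Solving the pair for P and N: P = 1020 N, N = 971.5 N (and f = μN = 116.6 N).

N ≈ 972 N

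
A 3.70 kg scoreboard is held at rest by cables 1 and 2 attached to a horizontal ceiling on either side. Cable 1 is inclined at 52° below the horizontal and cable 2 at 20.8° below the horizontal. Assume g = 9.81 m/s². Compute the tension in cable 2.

T_2 ≈ 23.4 N

Weight W = 3.70 × 9.81 = 36.3 N acts straight down.
Horizontal: T_1 cos 52° = T_2 cos 20.8°  →  T_1 = 1.518 T_2.
Vertical: T_1 sin 52° + T_2 sin 20.8° = 36.3.
Substituting the horizontal relation into the vertical equation gives 1.552 T_2 = 36.3, so T_2 = 23.39 N.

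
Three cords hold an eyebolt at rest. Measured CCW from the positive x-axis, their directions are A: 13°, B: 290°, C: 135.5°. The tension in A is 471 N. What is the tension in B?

Resolve: ΣF_x = 471 cos 13° + T_B cos 290° + T_C cos 135.5° = 0.
        ΣF_y = 471 sin 13° + T_B sin 290° + T_C sin 135.5° = 0.
The known terms sum to (458.9, 106) N, so 0.3420 T_B − 0.7133 T_C = -458.9 and -0.9397 T_B + 0.7009 T_C = -106.
Solving simultaneously: T_B = 922.7 N, T_C = 1086 N.

T_B ≈ 923 N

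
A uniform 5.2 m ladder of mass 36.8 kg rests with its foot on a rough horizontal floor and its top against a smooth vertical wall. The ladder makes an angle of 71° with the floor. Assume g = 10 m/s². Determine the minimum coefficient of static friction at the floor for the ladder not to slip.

ΣF_y = 0: N_floor = 36.8×10 = 368 N.
Torques about the foot: N_wall · 5.2 sin 71° = 36.8×10×2.6 cos 71° → N_wall = 63.356 N.
ΣF_x = 0: f_floor = N_wall = 63.356 N.
μ_min = f_floor / N_floor = 63.356 / 368 = 0.1722.

μ_min ≈ 0.172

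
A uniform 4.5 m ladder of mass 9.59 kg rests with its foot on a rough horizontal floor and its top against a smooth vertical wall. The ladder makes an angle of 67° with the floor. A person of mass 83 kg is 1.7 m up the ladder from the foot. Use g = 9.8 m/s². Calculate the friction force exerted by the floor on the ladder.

f ≈ 150 N

Torques about the foot: N_wall · 4.5 sin 67° = 9.59×9.8×2.25 cos 67° + 83×9.8×1.7 cos 67° → N_wall = 150.38 N.
ΣF_x = 0: f_floor = N_wall = 150.38 N.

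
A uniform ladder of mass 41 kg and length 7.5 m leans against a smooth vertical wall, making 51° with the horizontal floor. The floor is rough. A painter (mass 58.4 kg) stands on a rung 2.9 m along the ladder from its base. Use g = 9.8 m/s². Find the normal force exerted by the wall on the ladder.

N_wall ≈ 342 N

Torques about the foot: N_wall · 7.5 sin 51° = 41×9.8×3.75 cos 51° + 58.4×9.8×2.9 cos 51° → N_wall = 341.89 N.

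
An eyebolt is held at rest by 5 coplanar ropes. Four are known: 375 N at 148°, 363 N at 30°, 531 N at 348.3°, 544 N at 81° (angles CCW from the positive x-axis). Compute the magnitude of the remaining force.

F ≈ 1010 N

Sum the known components: ΣF_x = 601.4 N, ΣF_y = 809.8 N.
For equilibrium the remaining force must supply (−ΣF_x, −ΣF_y) = (-601.4, -809.8) N.
Magnitude = √((-601.4)² + (-809.8)²) = 1009 N; direction = atan2(-809.8, -601.4) = 233.4°.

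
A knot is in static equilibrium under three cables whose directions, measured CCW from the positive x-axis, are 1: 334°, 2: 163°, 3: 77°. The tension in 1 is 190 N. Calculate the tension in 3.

Resolve: ΣF_x = 190 cos 334° + T_2 cos 163° + T_3 cos 77° = 0.
        ΣF_y = 190 sin 334° + T_2 sin 163° + T_3 sin 77° = 0.
The known terms sum to (170.8, -83.29) N, so -0.9563 T_2 + 0.2250 T_3 = -170.8 and 0.2924 T_2 + 0.9744 T_3 = 83.29.
Solving simultaneously: T_2 = 185.6 N, T_3 = 29.80 N.

T_3 ≈ 29.8 N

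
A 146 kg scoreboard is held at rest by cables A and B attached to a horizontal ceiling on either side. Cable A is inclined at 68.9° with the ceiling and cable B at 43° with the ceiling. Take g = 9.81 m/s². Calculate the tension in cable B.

Weight W = 146 × 9.81 = 1432 N acts straight down.
Horizontal: T_A cos 68.9° = T_B cos 43°  →  T_A = 2.032 T_B.
Vertical: T_A sin 68.9° + T_B sin 43° = 1432.
Substituting the horizontal relation into the vertical equation gives 2.577 T_B = 1432, so T_B = 555.7 N.

T_B ≈ 556 N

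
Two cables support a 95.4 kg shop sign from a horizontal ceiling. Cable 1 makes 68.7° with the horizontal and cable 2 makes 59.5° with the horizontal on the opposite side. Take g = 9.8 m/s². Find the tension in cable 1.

T_1 ≈ 604 N

Weight W = 95.4 × 9.8 = 934.9 N acts straight down.
Horizontal: T_1 cos 68.7° = T_2 cos 59.5°  →  T_2 = 0.7157 T_1.
Vertical: T_1 sin 68.7° + T_2 sin 59.5° = 934.9.
Substituting the horizontal relation into the vertical equation gives 1.548 T_1 = 934.9, so T_1 = 603.8 N.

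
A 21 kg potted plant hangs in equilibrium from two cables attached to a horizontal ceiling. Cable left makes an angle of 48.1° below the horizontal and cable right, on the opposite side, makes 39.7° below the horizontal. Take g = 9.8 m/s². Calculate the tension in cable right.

T_right ≈ 138 N

Weight W = 21 × 9.8 = 205.8 N acts straight down.
Horizontal: T_left cos 48.1° = T_right cos 39.7°  →  T_left = 1.152 T_right.
Vertical: T_left sin 48.1° + T_right sin 39.7° = 205.8.
Substituting the horizontal relation into the vertical equation gives 1.496 T_right = 205.8, so T_right = 137.5 N.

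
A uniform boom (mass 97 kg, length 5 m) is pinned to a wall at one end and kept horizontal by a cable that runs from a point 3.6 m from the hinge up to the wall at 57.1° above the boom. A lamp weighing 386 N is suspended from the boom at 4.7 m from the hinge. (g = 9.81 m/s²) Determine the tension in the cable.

Take torques about the hinge: T sin 57.1° · 3.6 = 97×9.81×2.5 + 386×4.7 = 4193.1 N·m.
So T = 4193.1 / (0.8396 × 3.6) = 1387.2 N.

T ≈ 1390 N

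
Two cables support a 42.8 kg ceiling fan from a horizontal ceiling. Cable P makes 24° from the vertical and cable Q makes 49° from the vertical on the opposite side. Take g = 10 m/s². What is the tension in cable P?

Angles from the horizontal: cable P is 90° − 24° = 66°, cable Q is 90° − 49° = 41°.
Weight W = 42.8 × 10 = 428 N acts straight down.
Horizontal: T_P cos 66° = T_Q cos 41°  →  T_Q = 0.5389 T_P.
Vertical: T_P sin 66° + T_Q sin 41° = 428.
Substituting the horizontal relation into the vertical equation gives 1.267 T_P = 428, so T_P = 337.8 N.

T_P ≈ 338 N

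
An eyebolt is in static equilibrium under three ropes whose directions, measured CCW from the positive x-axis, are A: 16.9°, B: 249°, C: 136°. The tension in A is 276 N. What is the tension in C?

T_C ≈ 237 N

Resolve: ΣF_x = 276 cos 16.9° + T_B cos 249° + T_C cos 136° = 0.
        ΣF_y = 276 sin 16.9° + T_B sin 249° + T_C sin 136° = 0.
The known terms sum to (264.1, 80.23) N, so -0.3584 T_B − 0.7193 T_C = -264.1 and -0.9336 T_B + 0.6947 T_C = -80.23.
Solving simultaneously: T_B = 262 N, T_C = 236.6 N.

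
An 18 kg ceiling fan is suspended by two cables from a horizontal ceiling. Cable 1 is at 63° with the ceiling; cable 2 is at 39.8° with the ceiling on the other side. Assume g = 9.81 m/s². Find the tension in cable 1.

Weight W = 18 × 9.81 = 176.6 N acts straight down.
Horizontal: T_1 cos 63° = T_2 cos 39.8°  →  T_2 = 0.5909 T_1.
Vertical: T_1 sin 63° + T_2 sin 39.8° = 176.6.
Substituting the horizontal relation into the vertical equation gives 1.269 T_1 = 176.6, so T_1 = 139.1 N.

T_1 ≈ 139 N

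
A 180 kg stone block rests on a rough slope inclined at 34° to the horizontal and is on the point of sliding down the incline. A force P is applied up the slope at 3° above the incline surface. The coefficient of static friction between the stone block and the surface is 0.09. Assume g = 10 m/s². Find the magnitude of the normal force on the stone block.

On the verge of sliding down the incline, friction equals μN and acts up the slope.
Perpendicular: N + P sin 3° = W cos 34° = 1492 N.
Along incline: P cos 3° + μN = W sin 34° with W sin 34° = 1007 N.
Solving the pair for P and N: P = 877.6 N, N = 1446 N (and f = μN = 130.2 N).

N ≈ 1450 N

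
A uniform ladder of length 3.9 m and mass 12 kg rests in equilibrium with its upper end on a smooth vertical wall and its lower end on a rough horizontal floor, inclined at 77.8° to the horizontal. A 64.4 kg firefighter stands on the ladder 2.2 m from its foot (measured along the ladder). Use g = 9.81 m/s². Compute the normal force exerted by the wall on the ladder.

Torques about the foot: N_wall · 3.9 sin 77.8° = 12×9.81×1.95 cos 77.8° + 64.4×9.81×2.2 cos 77.8° → N_wall = 89.778 N.

N_wall ≈ 89.8 N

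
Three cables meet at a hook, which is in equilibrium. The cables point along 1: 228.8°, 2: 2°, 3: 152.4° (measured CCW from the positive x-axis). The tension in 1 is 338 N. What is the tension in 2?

Resolve: ΣF_x = 338 cos 228.8° + T_2 cos 2° + T_3 cos 152.4° = 0.
        ΣF_y = 338 sin 228.8° + T_2 sin 2° + T_3 sin 152.4° = 0.
The known terms sum to (-222.6, -254.3) N, so 0.9994 T_2 − 0.8862 T_3 = 222.6 and 0.0349 T_2 + 0.4633 T_3 = 254.3.
Solving simultaneously: T_2 = 665.1 N, T_3 = 498.8 N.

T_2 ≈ 665 N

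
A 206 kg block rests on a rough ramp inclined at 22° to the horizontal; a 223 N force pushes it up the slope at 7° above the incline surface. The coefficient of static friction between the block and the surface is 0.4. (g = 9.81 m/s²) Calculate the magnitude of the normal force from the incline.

Axes along / perpendicular to the incline. W sin 22° = 757 N down-slope; W cos 22° = 1874 N into the surface.
Perpendicular: N = W cos 22° − P sin 7° = 1874 − 27.18 = 1847 N.
Along incline: P cos 7° + f = W sin 22° (friction acts up-slope) → f = 757 − 221.3 = 535.7 N.
|f| = 535.7 N ≤ μN = 738.6 N, so the block is indeed static.

N ≈ 1850 N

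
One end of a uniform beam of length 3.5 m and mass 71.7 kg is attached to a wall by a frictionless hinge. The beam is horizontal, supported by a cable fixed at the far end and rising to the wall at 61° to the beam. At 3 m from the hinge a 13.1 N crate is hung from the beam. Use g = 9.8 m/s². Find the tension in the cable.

T ≈ 415 N

Take torques about the hinge: T sin 61° · 3.5 = 71.7×9.8×1.75 + 13.1×3 = 1269 N·m.
So T = 1269 / (0.8746 × 3.5) = 414.53 N.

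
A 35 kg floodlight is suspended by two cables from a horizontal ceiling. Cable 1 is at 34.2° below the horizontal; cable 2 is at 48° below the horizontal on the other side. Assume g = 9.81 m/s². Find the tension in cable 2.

Weight W = 35 × 9.81 = 343.4 N acts straight down.
Horizontal: T_1 cos 34.2° = T_2 cos 48°  →  T_1 = 0.809 T_2.
Vertical: T_1 sin 34.2° + T_2 sin 48° = 343.4.
Substituting the horizontal relation into the vertical equation gives 1.198 T_2 = 343.4, so T_2 = 286.6 N.

T_2 ≈ 287 N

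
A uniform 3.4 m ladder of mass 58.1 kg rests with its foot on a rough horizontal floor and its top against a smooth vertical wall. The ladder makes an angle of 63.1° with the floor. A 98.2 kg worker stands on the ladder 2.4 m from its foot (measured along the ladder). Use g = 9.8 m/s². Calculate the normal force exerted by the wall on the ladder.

Torques about the foot: N_wall · 3.4 sin 63.1° = 58.1×9.8×1.7 cos 63.1° + 98.2×9.8×2.4 cos 63.1° → N_wall = 489.07 N.

N_wall ≈ 489 N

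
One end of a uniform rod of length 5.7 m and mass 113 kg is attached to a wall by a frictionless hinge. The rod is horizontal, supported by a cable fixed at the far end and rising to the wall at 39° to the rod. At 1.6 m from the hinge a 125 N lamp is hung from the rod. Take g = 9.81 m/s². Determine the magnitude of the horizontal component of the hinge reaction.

H_x ≈ 728 N

Take torques about the hinge: T sin 39° · 5.7 = 113×9.81×2.85 + 125×1.6 = 3359.3 N·m.
So T = 3359.3 / (0.6293 × 5.7) = 936.49 N.
ΣF_x = 0: H_x = T cos 39° = 727.79 N.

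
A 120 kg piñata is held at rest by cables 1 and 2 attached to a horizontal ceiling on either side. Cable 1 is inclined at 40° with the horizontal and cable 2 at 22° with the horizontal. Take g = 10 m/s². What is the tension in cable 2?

Weight W = 120 × 10 = 1200 N acts straight down.
Horizontal: T_1 cos 40° = T_2 cos 22°  →  T_1 = 1.21 T_2.
Vertical: T_1 sin 40° + T_2 sin 22° = 1200.
Substituting the horizontal relation into the vertical equation gives 1.153 T_2 = 1200, so T_2 = 1041 N.

T_2 ≈ 1040 N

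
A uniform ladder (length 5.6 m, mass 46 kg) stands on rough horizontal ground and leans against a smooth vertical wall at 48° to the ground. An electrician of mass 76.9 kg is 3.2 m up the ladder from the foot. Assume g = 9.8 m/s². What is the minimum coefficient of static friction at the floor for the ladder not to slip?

μ_min ≈ 0.490

ΣF_y = 0: N_floor = 46×9.8 + 76.9×9.8 = 1204.4 N.
Torques about the foot: N_wall · 5.6 sin 48° = 46×9.8×2.8 cos 48° + 76.9×9.8×3.2 cos 48° → N_wall = 590.7 N.
ΣF_x = 0: f_floor = N_wall = 590.7 N.
μ_min = f_floor / N_floor = 590.7 / 1204.4 = 0.4904.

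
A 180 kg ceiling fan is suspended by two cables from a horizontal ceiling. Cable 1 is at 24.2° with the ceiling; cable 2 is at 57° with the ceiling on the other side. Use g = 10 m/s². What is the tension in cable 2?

T_2 ≈ 1660 N

Weight W = 180 × 10 = 1800 N acts straight down.
Horizontal: T_1 cos 24.2° = T_2 cos 57°  →  T_1 = 0.5971 T_2.
Vertical: T_1 sin 24.2° + T_2 sin 57° = 1800.
Substituting the horizontal relation into the vertical equation gives 1.083 T_2 = 1800, so T_2 = 1661 N.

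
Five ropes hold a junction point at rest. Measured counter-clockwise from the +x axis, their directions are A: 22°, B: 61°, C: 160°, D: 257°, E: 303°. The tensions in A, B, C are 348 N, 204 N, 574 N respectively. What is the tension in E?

T_E ≈ 318 N

Resolve: ΣF_x = 348 cos 22° + 204 cos 61° + 574 cos 160° + T_D cos 257° + T_E cos 303° = 0.
        ΣF_y = 348 sin 22° + 204 sin 61° + 574 sin 160° + T_D sin 257° + T_E sin 303° = 0.
The known terms sum to (-117.8, 505.1) N, so -0.2250 T_D + 0.5446 T_E = 117.8 and -0.9744 T_D − 0.8387 T_E = -505.1.
Solving simultaneously: T_D = 245.1 N, T_E = 317.6 N.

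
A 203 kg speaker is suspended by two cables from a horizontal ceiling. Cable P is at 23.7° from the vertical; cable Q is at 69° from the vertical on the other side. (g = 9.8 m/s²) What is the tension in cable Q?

T_Q ≈ 801 N

Angles from the horizontal: cable P is 90° − 23.7° = 66.3°, cable Q is 90° − 69° = 21°.
Weight W = 203 × 9.8 = 1989 N acts straight down.
Horizontal: T_P cos 66.3° = T_Q cos 21°  →  T_P = 2.323 T_Q.
Vertical: T_P sin 66.3° + T_Q sin 21° = 1989.
Substituting the horizontal relation into the vertical equation gives 2.485 T_Q = 1989, so T_Q = 800.5 N.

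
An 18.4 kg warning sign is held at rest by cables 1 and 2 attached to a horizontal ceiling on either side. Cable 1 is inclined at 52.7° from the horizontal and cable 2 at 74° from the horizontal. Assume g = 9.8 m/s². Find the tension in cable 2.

Weight W = 18.4 × 9.8 = 180.3 N acts straight down.
Horizontal: T_1 cos 52.7° = T_2 cos 74°  →  T_1 = 0.4549 T_2.
Vertical: T_1 sin 52.7° + T_2 sin 74° = 180.3.
Substituting the horizontal relation into the vertical equation gives 1.323 T_2 = 180.3, so T_2 = 136.3 N.

T_2 ≈ 136 N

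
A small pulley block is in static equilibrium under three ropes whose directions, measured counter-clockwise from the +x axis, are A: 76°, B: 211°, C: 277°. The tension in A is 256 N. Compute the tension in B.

T_B ≈ 100 N

Resolve: ΣF_x = 256 cos 76° + T_B cos 211° + T_C cos 277° = 0.
        ΣF_y = 256 sin 76° + T_B sin 211° + T_C sin 277° = 0.
The known terms sum to (61.93, 248.4) N, so -0.8572 T_B + 0.1219 T_C = -61.93 and -0.5150 T_B − 0.9925 T_C = -248.4.
Solving simultaneously: T_B = 100.4 N, T_C = 198.2 N.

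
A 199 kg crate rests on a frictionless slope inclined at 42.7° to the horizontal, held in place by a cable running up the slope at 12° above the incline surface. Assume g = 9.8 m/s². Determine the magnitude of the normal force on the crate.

N ≈ 1150 N

Take axes along and perpendicular to the incline. Weight components: W sin 42.7° = 1323 N down-slope, W cos 42.7° = 1433 N into the surface.
Along incline: T cos 12° = W sin 42.7° → T = 1352 N.
Perpendicular: N = W cos 42.7° − T sin 12° = 1152 N.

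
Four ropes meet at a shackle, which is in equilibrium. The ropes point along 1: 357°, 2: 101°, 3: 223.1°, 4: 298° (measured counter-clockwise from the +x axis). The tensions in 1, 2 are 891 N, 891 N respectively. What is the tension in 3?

T_3 ≈ 1060 N

Resolve: ΣF_x = 891 cos 357° + 891 cos 101° + T_3 cos 223.1° + T_4 cos 298° = 0.
        ΣF_y = 891 sin 357° + 891 sin 101° + T_3 sin 223.1° + T_4 sin 298° = 0.
The known terms sum to (719.8, 828) N, so -0.7302 T_3 + 0.4695 T_4 = -719.8 and -0.6833 T_3 − 0.8829 T_4 = -828.
Solving simultaneously: T_3 = 1061 N, T_4 = 116.8 N.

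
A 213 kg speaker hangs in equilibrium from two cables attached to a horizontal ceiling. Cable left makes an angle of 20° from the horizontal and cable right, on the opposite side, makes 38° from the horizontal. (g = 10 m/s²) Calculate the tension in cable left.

Weight W = 213 × 10 = 2130 N acts straight down.
Horizontal: T_left cos 20° = T_right cos 38°  →  T_right = 1.192 T_left.
Vertical: T_left sin 20° + T_right sin 38° = 2130.
Substituting the horizontal relation into the vertical equation gives 1.076 T_left = 2130, so T_left = 1979 N.

T_left ≈ 1980 N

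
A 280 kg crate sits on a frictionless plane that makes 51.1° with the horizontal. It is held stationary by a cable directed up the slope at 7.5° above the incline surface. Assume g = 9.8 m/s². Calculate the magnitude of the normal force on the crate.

Take axes along and perpendicular to the incline. Weight components: W sin 51.1° = 2135 N down-slope, W cos 51.1° = 1723 N into the surface.
Along incline: T cos 7.5° = W sin 51.1° → T = 2154 N.
Perpendicular: N = W cos 51.1° − T sin 7.5° = 1442 N.

N ≈ 1440 N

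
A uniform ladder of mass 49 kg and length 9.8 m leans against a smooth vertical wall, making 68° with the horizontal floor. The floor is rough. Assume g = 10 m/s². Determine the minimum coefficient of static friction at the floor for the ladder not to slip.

μ_min ≈ 0.202

ΣF_y = 0: N_floor = 49×10 = 490 N.
Torques about the foot: N_wall · 9.8 sin 68° = 49×10×4.9 cos 68° → N_wall = 98.986 N.
ΣF_x = 0: f_floor = N_wall = 98.986 N.
μ_min = f_floor / N_floor = 98.986 / 490 = 0.202.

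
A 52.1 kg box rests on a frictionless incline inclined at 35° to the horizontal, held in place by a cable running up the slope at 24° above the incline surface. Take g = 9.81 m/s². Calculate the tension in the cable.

T ≈ 321 N

Take axes along and perpendicular to the incline. Weight components: W sin 35° = 293.2 N down-slope, W cos 35° = 418.7 N into the surface.
Along incline: T cos 24° = W sin 35° → T = 320.9 N.
Perpendicular: N = W cos 35° − T sin 24° = 288.1 N.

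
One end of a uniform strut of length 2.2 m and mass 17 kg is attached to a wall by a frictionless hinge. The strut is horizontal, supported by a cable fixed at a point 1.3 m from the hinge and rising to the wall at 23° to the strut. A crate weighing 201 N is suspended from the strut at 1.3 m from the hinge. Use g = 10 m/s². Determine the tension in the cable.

T ≈ 883 N

Take torques about the hinge: T sin 23° · 1.3 = 17×10×1.1 + 201×1.3 = 448.3 N·m.
So T = 448.3 / (0.3907 × 1.3) = 882.57 N.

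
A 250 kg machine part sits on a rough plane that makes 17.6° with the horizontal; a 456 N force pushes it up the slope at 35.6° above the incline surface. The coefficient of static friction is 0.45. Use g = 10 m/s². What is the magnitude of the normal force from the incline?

Axes along / perpendicular to the incline. W sin 17.6° = 755.9 N down-slope; W cos 17.6° = 2383 N into the surface.
Perpendicular: N = W cos 17.6° − P sin 35.6° = 2383 − 265.4 = 2118 N.
Along incline: P cos 35.6° + f = W sin 17.6° (friction acts up-slope) → f = 755.9 − 370.8 = 385.2 N.
|f| = 385.2 N ≤ μN = 952.9 N, so the machine part is indeed static.

N ≈ 2120 N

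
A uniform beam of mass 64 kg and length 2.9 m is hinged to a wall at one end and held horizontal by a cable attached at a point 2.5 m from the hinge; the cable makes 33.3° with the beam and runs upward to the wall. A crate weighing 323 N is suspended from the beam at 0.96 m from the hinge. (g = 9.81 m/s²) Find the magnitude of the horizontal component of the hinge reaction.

H_x ≈ 743 N

Take torques about the hinge: T sin 33.3° · 2.5 = 64×9.81×1.45 + 323×0.96 = 1220.4 N·m.
So T = 1220.4 / (0.5490 × 2.5) = 889.18 N.
ΣF_x = 0: H_x = T cos 33.3° = 743.18 N.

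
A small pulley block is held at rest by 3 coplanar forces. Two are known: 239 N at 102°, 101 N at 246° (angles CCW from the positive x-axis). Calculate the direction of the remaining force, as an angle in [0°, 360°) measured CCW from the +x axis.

θ ≈ 303°

Sum the known components: ΣF_x = -90.77 N, ΣF_y = 141.5 N.
For equilibrium the remaining force must supply (−ΣF_x, −ΣF_y) = (90.77, -141.5) N.
Magnitude = √((90.77)² + (-141.5)²) = 168.1 N; direction = atan2(-141.5, 90.77) = 302.7°.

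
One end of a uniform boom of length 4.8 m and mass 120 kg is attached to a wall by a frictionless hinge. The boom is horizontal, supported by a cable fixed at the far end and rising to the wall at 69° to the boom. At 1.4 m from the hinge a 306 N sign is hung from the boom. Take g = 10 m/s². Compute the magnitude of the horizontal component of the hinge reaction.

Take torques about the hinge: T sin 69° · 4.8 = 120×10×2.4 + 306×1.4 = 3308.4 N·m.
So T = 3308.4 / (0.9336 × 4.8) = 738.29 N.
ΣF_x = 0: H_x = T cos 69° = 264.58 N.

H_x ≈ 265 N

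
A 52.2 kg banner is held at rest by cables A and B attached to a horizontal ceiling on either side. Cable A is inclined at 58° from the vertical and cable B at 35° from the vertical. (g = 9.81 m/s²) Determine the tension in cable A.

T_A ≈ 294 N

Angles from the horizontal: cable A is 90° − 58° = 32°, cable B is 90° − 35° = 55°.
Weight W = 52.2 × 9.81 = 512.1 N acts straight down.
Horizontal: T_A cos 32° = T_B cos 55°  →  T_B = 1.479 T_A.
Vertical: T_A sin 32° + T_B sin 55° = 512.1.
Substituting the horizontal relation into the vertical equation gives 1.741 T_A = 512.1, so T_A = 294.1 N.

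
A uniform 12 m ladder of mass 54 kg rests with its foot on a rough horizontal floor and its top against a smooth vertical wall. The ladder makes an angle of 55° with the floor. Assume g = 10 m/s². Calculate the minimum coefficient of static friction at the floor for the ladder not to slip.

ΣF_y = 0: N_floor = 54×10 = 540 N.
Torques about the foot: N_wall · 12 sin 55° = 54×10×6 cos 55° → N_wall = 189.06 N.
ΣF_x = 0: f_floor = N_wall = 189.06 N.
μ_min = f_floor / N_floor = 189.06 / 540 = 0.3501.

μ_min ≈ 0.350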